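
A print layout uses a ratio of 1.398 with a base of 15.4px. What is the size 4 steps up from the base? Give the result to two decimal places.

A modular type scale is a geometric sequence: sizeₙ = base × rⁿ.
15.4 × 1.398⁴ = 15.4 × 3.81969 ≈ 58.82

58.82px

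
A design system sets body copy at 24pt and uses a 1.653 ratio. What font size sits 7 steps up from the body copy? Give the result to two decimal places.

24.0 × 1.653⁷ = 24.0 × 33.72174 ≈ 809.32

809.32pt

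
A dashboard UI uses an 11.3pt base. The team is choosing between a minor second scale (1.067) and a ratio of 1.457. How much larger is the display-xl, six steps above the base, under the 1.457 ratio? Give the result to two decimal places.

Minor second: 11.3 × 1.067⁶ = 16.6750pt
At 1.457: 11.3 × 1.457⁶ = 108.1025pt
Difference: 108.1025 − 16.6750 = 91.4275pt

91.43pt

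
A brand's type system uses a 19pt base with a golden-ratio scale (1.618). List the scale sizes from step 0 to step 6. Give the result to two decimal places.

19.00pt, 30.74pt, 49.74pt, 80.48pt, 130.22pt, 210.69pt, 340.90pt

Step 0: 19pt
Step 1: 19.0 × 1.618 = 30.74
Step 2: 19.0 × 1.618² = 49.74
Step 3: 19.0 × 1.618³ = 80.48
Step 4: 19.0 × 1.618⁴ = 130.22
Step 5: 19.0 × 1.618⁵ = 210.69
Step 6: 19.0 × 1.618⁶ = 340.90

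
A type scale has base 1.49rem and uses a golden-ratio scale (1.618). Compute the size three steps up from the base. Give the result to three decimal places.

1.49 × 1.618³ = 1.49 × 4.23580 ≈ 6.311

6.311rem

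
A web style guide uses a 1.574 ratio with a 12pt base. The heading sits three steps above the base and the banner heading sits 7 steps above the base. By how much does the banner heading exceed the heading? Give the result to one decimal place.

Step 3: 12.0 × 1.574³ = 46.795pt
Step 7: 12.0 × 1.574⁷ = 287.220pt
Difference: 287.220 − 46.795 = 240.425pt

240.4pt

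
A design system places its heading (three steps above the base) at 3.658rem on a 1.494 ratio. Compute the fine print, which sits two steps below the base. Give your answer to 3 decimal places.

0.491rem

3.658 ÷ 1.494⁵ = 3.658 ÷ 7.44309 ≈ 0.491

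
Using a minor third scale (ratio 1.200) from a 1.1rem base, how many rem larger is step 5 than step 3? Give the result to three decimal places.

0.836rem

Step 3: 1.1 × 1.200³ = 1.90080rem
Step 5: 1.1 × 1.200⁵ = 2.73715rem
Difference: 2.73715 − 1.90080 = 0.83635rem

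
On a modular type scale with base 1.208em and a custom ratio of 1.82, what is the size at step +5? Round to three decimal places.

24.123em

A modular type scale is a geometric sequence: sizeₙ = base × rⁿ.
1.208 × 1.82⁵ = 1.208 × 19.96903 ≈ 24.123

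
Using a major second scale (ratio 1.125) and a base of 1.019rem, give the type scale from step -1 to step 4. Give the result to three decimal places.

0.906rem, 1.019rem, 1.146rem, 1.290rem, 1.451rem, 1.632rem

Step -1: 1.019 ÷ 1.125 = 0.906
Step 0: 1.019rem
Step 1: 1.019 × 1.125 = 1.146
Step 2: 1.019 × 1.125² = 1.290
Step 3: 1.019 × 1.125³ = 1.451
Step 4: 1.019 × 1.125⁴ = 1.632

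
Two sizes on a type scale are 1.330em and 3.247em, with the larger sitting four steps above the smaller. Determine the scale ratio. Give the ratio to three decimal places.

1.250

r⁴ = 3.247 / 1.330, so r = (3.247/1.330)^(1/4).
r = 2.4414^(1/4) ≈ 1.2500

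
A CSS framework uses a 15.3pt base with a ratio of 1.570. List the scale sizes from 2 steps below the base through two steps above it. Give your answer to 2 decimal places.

6.21pt, 9.75pt, 15.30pt, 24.02pt, 37.71pt

Step -2: 15.3 ÷ 1.570² = 6.21
Step -1: 15.3 ÷ 1.570 = 9.75
Step 0: 15.3pt
Step 1: 15.3 × 1.570 = 24.02
Step 2: 15.3 × 1.570² = 37.71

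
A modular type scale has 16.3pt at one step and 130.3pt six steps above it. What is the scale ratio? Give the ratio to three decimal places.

1.414

The ratio satisfies 16.3 × r⁶ = 130.3, so r = (130.3 / 16.3)^(1/6).
r = 7.9939^(1/6) ≈ 1.4140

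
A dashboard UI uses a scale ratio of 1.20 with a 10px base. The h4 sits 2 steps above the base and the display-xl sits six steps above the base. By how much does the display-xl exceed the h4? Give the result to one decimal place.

15.5px

Step 2: 10.0 × 1.20² = 14.400px
Step 6: 10.0 × 1.20⁶ = 29.860px
Difference: 29.860 − 14.400 = 15.460px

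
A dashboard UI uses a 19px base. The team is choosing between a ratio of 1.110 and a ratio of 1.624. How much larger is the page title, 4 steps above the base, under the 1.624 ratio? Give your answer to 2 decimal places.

At 1.110: 19.0 × 1.110⁴ = 28.8433px
At 1.624: 19.0 × 1.624⁴ = 132.1593px
Difference: 132.1593 − 28.8433 = 103.3160px

103.32px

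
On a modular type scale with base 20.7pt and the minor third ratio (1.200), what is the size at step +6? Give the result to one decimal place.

61.8pt

Each step on a modular scale multiplies by the ratio, so the size n steps from the base is base × ratioⁿ.
20.7 × 1.200⁶ = 20.7 × 2.98598 ≈ 61.81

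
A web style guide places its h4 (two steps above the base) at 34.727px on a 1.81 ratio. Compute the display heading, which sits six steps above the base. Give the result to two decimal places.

34.727 × 1.81⁴ = 34.727 × 10.73283 ≈ 372.719

372.72px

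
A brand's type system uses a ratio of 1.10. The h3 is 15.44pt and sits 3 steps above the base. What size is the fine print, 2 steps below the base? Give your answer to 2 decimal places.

15.44 ÷ 1.10⁵ = 15.44 ÷ 1.61051 ≈ 9.587

9.59pt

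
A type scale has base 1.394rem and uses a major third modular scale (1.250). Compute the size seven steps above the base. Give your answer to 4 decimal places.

6.6471rem

1.394 × 1.250⁷ = 1.394 × 4.76837 ≈ 6.6471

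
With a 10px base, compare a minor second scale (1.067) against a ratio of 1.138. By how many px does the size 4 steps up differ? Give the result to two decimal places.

3.81px

Minor second: 10.0 × 1.067⁴ = 12.9616px
At 1.138: 10.0 × 1.138⁴ = 16.7714px
Difference: 16.7714 − 12.9616 = 3.8098px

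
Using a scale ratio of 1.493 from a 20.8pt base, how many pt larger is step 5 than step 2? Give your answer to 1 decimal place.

Step 2: 20.8 × 1.493² = 46.364pt
Step 5: 20.8 × 1.493⁵ = 154.299pt
Difference: 154.299 − 46.364 = 107.935pt

107.9pt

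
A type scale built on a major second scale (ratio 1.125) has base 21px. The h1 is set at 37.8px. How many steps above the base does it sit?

1.125ⁿ = 37.8 / 21 = 1.8000
n = ln(1.8000) / ln(1.125) = 0.5878 / 0.1178 ≈ 4.99

5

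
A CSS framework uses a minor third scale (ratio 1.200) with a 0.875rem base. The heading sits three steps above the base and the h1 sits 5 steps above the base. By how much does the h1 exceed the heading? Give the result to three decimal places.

0.665rem

Step 3: 0.875 × 1.200³ = 1.51200rem
Step 5: 0.875 × 1.200⁵ = 2.17728rem
Difference: 2.17728 − 1.51200 = 0.66528rem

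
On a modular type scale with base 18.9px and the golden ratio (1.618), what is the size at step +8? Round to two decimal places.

887.75px

18.9 × 1.618⁸ = 18.9 × 46.97082 ≈ 887.75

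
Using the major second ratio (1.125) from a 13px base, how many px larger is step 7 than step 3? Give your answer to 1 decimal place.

11.1px

Step 3: 13.0 × 1.125³ = 18.510px
Step 7: 13.0 × 1.125⁷ = 29.649px
Difference: 29.649 − 18.510 = 11.139px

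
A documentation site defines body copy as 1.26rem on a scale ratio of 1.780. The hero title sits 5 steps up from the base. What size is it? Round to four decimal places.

22.5149rem

A modular type scale is a geometric sequence: sizeₙ = base × rⁿ.
1.26 × 1.780⁵ = 1.26 × 17.86899 ≈ 22.5149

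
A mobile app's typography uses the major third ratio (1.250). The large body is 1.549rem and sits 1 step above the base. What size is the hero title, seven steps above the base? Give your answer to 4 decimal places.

5.9090rem

The gap is 7 − (1) = 6 steps, so the factor is 1.250^6.
1.549 × 1.250⁶ = 1.549 × 3.81470 ≈ 5.9090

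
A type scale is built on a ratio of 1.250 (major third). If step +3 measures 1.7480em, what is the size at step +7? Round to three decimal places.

4.268em

1.7480 × 1.250⁴ = 1.7480 × 2.44141 ≈ 4.268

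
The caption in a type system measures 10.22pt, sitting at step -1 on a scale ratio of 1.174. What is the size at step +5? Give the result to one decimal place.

The gap is 5 − (-1) = 6 steps, so the factor is 1.174^6.
10.22 × 1.174⁶ = 10.22 × 2.61823 ≈ 26.758

26.8pt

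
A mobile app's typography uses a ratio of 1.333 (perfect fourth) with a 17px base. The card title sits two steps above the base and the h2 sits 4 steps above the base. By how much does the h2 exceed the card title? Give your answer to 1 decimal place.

23.5px

Step 2: 17.0 × 1.333² = 30.207px
Step 4: 17.0 × 1.333⁴ = 53.675px
Difference: 53.675 − 30.207 = 23.468px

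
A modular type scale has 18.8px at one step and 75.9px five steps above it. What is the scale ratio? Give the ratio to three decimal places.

The ratio satisfies 18.8 × r⁵ = 75.9, so r = (75.9 / 18.8)^(1/5).
r = 4.0372^(1/5) ≈ 1.3220

1.322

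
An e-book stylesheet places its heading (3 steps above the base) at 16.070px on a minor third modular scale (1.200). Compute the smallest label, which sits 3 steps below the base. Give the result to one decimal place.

16.070 ÷ 1.200⁶ = 16.070 ÷ 2.98598 ≈ 5.382

5.4px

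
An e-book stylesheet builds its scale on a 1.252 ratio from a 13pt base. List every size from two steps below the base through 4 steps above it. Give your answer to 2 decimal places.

8.29pt, 10.38pt, 13.00pt, 16.28pt, 20.38pt, 25.51pt, 31.94pt

Step -2: 13.0 ÷ 1.252² = 8.29
Step -1: 13.0 ÷ 1.252 = 10.38
Step 0: 13pt
Step 1: 13.0 × 1.252 = 16.28
Step 2: 13.0 × 1.252² = 20.38
Step 3: 13.0 × 1.252³ = 25.51
Step 4: 13.0 × 1.252⁴ = 31.94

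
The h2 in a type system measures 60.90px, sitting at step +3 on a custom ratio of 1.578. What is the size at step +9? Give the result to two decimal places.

60.90 × 1.578⁶ = 60.90 × 15.43981 ≈ 940.285

940.28px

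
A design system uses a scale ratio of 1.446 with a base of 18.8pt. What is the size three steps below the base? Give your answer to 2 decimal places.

6.22pt

A modular type scale is a geometric sequence: sizeₙ = base × rⁿ.
18.8 ÷ 1.446³ = 18.8 ÷ 3.02346 ≈ 6.22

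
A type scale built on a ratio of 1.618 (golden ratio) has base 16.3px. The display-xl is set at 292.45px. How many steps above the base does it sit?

1.618ⁿ = 292.45 / 16.3 = 17.9417
n = ln(17.9417) / ln(1.618) = 2.8871 / 0.4812 ≈ 6.00

6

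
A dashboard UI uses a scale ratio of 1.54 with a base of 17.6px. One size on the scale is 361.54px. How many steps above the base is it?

1.54ⁿ = 361.54 / 17.6 = 20.5420
n = ln(20.5420) / ln(1.54) = 3.0225 / 0.4318 ≈ 7.00

7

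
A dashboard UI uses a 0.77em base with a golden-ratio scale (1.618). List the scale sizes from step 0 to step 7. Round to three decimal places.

0.770em, 1.246em, 2.016em, 3.262em, 5.277em, 8.539em, 13.815em, 22.353em

Step 0: 0.77em
Step 1: 0.77 × 1.618 = 1.246
Step 2: 0.77 × 1.618² = 2.016
Step 3: 0.77 × 1.618³ = 3.262
Step 4: 0.77 × 1.618⁴ = 5.277
Step 5: 0.77 × 1.618⁵ = 8.539
Step 6: 0.77 × 1.618⁶ = 13.815
Step 7: 0.77 × 1.618⁷ = 22.353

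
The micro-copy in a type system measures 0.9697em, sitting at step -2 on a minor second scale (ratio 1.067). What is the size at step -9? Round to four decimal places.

0.9697 ÷ 1.067⁷ = 0.9697 ÷ 1.57453 ≈ 0.6159

0.6159em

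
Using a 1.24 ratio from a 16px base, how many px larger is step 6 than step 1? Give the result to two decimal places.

Step 1: 16.0 × 1.24 = 19.8400px
Step 6: 16.0 × 1.24⁶ = 58.1634px
Difference: 58.1634 − 19.8400 = 38.3234px

38.32px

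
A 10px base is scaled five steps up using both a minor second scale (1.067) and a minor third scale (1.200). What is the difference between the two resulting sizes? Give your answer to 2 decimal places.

Minor second: 10.0 × 1.067⁵ = 13.8300px
Minor third: 10.0 × 1.200⁵ = 24.8832px
Difference: 24.8832 − 13.8300 = 11.0532px

11.05px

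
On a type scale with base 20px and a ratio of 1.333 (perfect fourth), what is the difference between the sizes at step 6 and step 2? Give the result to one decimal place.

Step 2: 20.0 × 1.333² = 35.538px
Step 6: 20.0 × 1.333⁶ = 112.205px
Difference: 112.205 − 35.538 = 76.667px

76.7px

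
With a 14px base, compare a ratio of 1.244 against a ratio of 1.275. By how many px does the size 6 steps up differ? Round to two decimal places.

At 1.244: 14.0 × 1.244⁶ = 51.8860px
At 1.275: 14.0 × 1.275⁶ = 60.1436px
Difference: 60.1436 − 51.8860 = 8.2576px

8.26px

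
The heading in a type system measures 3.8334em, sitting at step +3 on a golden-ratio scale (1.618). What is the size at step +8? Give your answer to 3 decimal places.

3.8334 × 1.618⁵ = 3.8334 × 11.08901 ≈ 42.509

42.509em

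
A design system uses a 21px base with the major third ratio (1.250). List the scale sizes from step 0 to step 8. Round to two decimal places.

21.00px, 26.25px, 32.81px, 41.02px, 51.27px, 64.09px, 80.11px, 100.14px, 125.17px

Step 0: 21px
Step 1: 21.0 × 1.250 = 26.25
Step 2: 21.0 × 1.250² = 32.81
Step 3: 21.0 × 1.250³ = 41.02
Step 4: 21.0 × 1.250⁴ = 51.27
Step 5: 21.0 × 1.250⁵ = 64.09
Step 6: 21.0 × 1.250⁶ = 80.11
Step 7: 21.0 × 1.250⁷ = 100.14
Step 8: 21.0 × 1.250⁸ = 125.17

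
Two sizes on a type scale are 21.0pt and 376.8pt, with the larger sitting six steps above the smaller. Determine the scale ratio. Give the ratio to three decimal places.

1.618

r⁶ = 376.8 / 21.0, so r = (376.8/21.0)^(1/6).
r = 17.9429^(1/6) ≈ 1.6180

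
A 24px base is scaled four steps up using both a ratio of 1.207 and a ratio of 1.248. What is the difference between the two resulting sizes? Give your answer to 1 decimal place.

7.3px

At 1.207: 24.0 × 1.207⁴ = 50.938px
At 1.248: 24.0 × 1.248⁴ = 58.220px
Difference: 58.220 − 50.938 = 7.282px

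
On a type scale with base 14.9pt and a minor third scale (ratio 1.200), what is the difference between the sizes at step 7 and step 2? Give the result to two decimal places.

Step 2: 14.9 × 1.200² = 21.4560pt
Step 7: 14.9 × 1.200⁷ = 53.3894pt
Difference: 53.3894 − 21.4560 = 31.9334pt

31.93pt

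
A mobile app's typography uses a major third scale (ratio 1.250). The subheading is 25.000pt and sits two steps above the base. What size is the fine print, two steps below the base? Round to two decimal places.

10.24pt

Moving from step +2 to step -2 is 4 steps down, so divide by r⁴.
25.000 ÷ 1.250⁴ = 25.000 ÷ 2.44141 ≈ 10.240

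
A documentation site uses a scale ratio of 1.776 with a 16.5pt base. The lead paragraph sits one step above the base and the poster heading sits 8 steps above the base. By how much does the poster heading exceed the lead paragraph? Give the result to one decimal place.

Step 1: 16.5 × 1.776 = 29.304pt
Step 8: 16.5 × 1.776⁸ = 1633.156pt
Difference: 1633.156 − 29.304 = 1603.852pt

1603.9pt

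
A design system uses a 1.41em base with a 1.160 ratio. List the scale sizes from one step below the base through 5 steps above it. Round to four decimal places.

1.2155em, 1.4100em, 1.6356em, 1.8973em, 2.2009em, 2.5530em, 2.9615em

Step -1: 1.41 ÷ 1.160 = 1.2155
Step 0: 1.41em
Step 1: 1.41 × 1.160 = 1.6356
Step 2: 1.41 × 1.160² = 1.8973
Step 3: 1.41 × 1.160³ = 2.2009
Step 4: 1.41 × 1.160⁴ = 2.5530
Step 5: 1.41 × 1.160⁵ = 2.9615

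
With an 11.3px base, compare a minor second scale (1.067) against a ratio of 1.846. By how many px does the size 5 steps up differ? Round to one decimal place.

Minor second: 11.3 × 1.067⁵ = 15.628px
At 1.846: 11.3 × 1.846⁵ = 242.235px
Difference: 242.235 − 15.628 = 226.607px

226.6px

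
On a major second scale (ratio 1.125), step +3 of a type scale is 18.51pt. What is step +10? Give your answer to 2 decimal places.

42.22pt

The gap is 10 − (3) = 7 steps, so the factor is 1.125^7.
18.51 × 1.125⁷ = 18.51 × 2.28070 ≈ 42.216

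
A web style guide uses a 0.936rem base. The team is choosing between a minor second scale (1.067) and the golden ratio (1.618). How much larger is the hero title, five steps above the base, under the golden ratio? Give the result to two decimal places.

9.08rem

Minor second: 0.936 × 1.067⁵ = 1.2945rem
Golden ratio: 0.936 × 1.618⁵ = 10.3793rem
Difference: 10.3793 − 1.2945 = 9.0848rem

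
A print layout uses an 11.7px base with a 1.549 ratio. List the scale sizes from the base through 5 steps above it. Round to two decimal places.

Step 0: 11.7px
Step 1: 11.7 × 1.549 = 18.12
Step 2: 11.7 × 1.549² = 28.07
Step 3: 11.7 × 1.549³ = 43.49
Step 4: 11.7 × 1.549⁴ = 67.36
Step 5: 11.7 × 1.549⁵ = 104.34

11.70px, 18.12px, 28.07px, 43.49px, 67.36px, 104.34px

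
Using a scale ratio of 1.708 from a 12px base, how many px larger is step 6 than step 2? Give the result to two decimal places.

Step 2: 12.0 × 1.708² = 35.0072px
Step 6: 12.0 × 1.708⁶ = 297.9260px
Difference: 297.9260 − 35.0072 = 262.9188px

262.92px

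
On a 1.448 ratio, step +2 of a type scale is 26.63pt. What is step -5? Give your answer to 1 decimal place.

26.63 ÷ 1.448⁷ = 26.63 ÷ 13.34689 ≈ 1.995

2.0pt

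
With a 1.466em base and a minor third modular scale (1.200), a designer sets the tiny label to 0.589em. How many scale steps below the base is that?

5

1.200ⁿ = 1.466 / 0.589 = 2.4890
n = ln(2.4890) / ln(1.200) = 0.9119 / 0.1823 ≈ 5.00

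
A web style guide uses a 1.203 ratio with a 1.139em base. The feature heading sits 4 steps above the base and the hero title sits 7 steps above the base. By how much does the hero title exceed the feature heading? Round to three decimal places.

Step 4: 1.139 × 1.203⁴ = 2.38554em
Step 7: 1.139 × 1.203⁷ = 4.15320em
Difference: 4.15320 − 2.38554 = 1.76766em

1.768em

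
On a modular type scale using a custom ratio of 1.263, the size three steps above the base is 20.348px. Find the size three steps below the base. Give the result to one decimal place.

The gap is -3 − (3) = -6 steps, so the factor is 1.263^-6.
20.348 ÷ 1.263⁶ = 20.348 ÷ 4.05901 ≈ 5.013

5.0px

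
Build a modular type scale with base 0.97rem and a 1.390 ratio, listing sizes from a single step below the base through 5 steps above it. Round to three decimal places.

Step -1: 0.97 ÷ 1.390 = 0.698
Step 0: 0.97rem
Step 1: 0.97 × 1.390 = 1.348
Step 2: 0.97 × 1.390² = 1.874
Step 3: 0.97 × 1.390³ = 2.605
Step 4: 0.97 × 1.390⁴ = 3.621
Step 5: 0.97 × 1.390⁵ = 5.033

0.698rem, 0.970rem, 1.348rem, 1.874rem, 2.605rem, 3.621rem, 5.033rem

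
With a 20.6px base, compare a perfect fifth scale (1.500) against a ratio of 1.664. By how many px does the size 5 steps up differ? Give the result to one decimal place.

Perfect fifth: 20.6 × 1.500⁵ = 156.431px
At 1.664: 20.6 × 1.664⁵ = 262.805px
Difference: 262.805 − 156.431 = 106.374px

106.4px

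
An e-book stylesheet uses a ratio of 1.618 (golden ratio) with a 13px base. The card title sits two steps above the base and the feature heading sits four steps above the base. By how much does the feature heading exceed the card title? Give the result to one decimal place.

55.1px

Step 2: 13.0 × 1.618² = 34.033px
Step 4: 13.0 × 1.618⁴ = 89.096px
Difference: 89.096 − 34.033 = 55.063px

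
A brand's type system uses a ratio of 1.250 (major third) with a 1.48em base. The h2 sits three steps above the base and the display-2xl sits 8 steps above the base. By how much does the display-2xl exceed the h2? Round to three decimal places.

Step 3: 1.48 × 1.250³ = 2.89062em
Step 8: 1.48 × 1.250⁸ = 8.82149em
Difference: 8.82149 − 2.89062 = 5.93087em

5.931em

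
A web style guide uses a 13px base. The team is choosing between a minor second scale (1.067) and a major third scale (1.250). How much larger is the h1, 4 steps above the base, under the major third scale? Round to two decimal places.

Minor second: 13.0 × 1.067⁴ = 16.8500px
Major third: 13.0 × 1.250⁴ = 31.7383px
Difference: 31.7383 − 16.8500 = 14.8883px

14.89px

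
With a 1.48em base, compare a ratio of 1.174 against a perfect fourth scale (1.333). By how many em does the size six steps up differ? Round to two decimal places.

4.43em

At 1.174: 1.48 × 1.174⁶ = 3.8750em
Perfect fourth: 1.48 × 1.333⁶ = 8.3031em
Difference: 8.3031 − 3.8750 = 4.4281em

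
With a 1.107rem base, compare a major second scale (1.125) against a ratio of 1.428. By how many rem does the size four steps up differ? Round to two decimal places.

Major second: 1.107 × 1.125⁴ = 1.7732rem
At 1.428: 1.107 × 1.428⁴ = 4.6032rem
Difference: 4.6032 − 1.7732 = 2.8300rem

2.83rem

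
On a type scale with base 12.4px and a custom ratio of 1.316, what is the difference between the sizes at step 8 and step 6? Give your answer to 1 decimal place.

47.1px

Step 6: 12.4 × 1.316⁶ = 64.411px
Step 8: 12.4 × 1.316⁸ = 111.550px
Difference: 111.550 − 64.411 = 47.139px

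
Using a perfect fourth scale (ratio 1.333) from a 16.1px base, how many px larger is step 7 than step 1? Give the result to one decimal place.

Step 1: 16.1 × 1.333 = 21.461px
Step 7: 16.1 × 1.333⁷ = 120.403px
Difference: 120.403 − 21.461 = 98.942px

98.9px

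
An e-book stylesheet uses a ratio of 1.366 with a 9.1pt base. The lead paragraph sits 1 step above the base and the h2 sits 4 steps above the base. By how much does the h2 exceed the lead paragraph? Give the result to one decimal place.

Step 1: 9.1 × 1.366 = 12.431pt
Step 4: 9.1 × 1.366⁴ = 31.684pt
Difference: 31.684 − 12.431 = 19.253pt

19.3pt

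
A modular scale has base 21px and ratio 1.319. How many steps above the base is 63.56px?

4

1.319ⁿ = 63.56 / 21 = 3.0267
n = ln(3.0267) / ln(1.319) = 1.1075 / 0.2769 ≈ 4.00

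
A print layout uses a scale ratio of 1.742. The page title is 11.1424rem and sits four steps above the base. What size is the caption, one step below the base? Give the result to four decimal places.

The gap is -1 − (4) = -5 steps, so the factor is 1.742^-5.
11.1424 ÷ 1.742⁵ = 11.1424 ÷ 16.04134 ≈ 0.6946

0.6946rem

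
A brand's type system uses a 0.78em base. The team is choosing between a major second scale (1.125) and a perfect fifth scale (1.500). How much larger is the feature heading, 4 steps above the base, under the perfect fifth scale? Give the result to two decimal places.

2.70em

Major second: 0.78 × 1.125⁴ = 1.2494em
Perfect fifth: 0.78 × 1.500⁴ = 3.9487em
Difference: 3.9487 − 1.2494 = 2.6993em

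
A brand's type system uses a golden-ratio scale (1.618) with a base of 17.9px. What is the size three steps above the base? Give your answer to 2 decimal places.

Each step on a modular scale multiplies by the ratio, so the size n steps from the base is base × ratioⁿ.
17.9 × 1.618³ = 17.9 × 4.23580 ≈ 75.82

75.82px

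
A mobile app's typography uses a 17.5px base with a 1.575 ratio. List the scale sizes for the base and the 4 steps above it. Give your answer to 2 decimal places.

Step 0: 17.5px
Step 1: 17.5 × 1.575 = 27.56
Step 2: 17.5 × 1.575² = 43.41
Step 3: 17.5 × 1.575³ = 68.37
Step 4: 17.5 × 1.575⁴ = 107.69

17.50px, 27.56px, 43.41px, 68.37px, 107.69px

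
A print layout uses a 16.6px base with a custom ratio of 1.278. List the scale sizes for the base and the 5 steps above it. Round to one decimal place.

16.6px, 21.2px, 27.1px, 34.6px, 44.3px, 56.6px

Step 0: 16.6px
Step 1: 16.6 × 1.278 = 21.2
Step 2: 16.6 × 1.278² = 27.1
Step 3: 16.6 × 1.278³ = 34.6
Step 4: 16.6 × 1.278⁴ = 44.3
Step 5: 16.6 × 1.278⁵ = 56.6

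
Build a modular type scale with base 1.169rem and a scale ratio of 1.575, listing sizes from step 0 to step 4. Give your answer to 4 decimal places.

1.1690rem, 1.8412rem, 2.8999rem, 4.5673rem, 7.1934rem

Step 0: 1.169rem
Step 1: 1.169 × 1.575 = 1.8412
Step 2: 1.169 × 1.575² = 2.8999
Step 3: 1.169 × 1.575³ = 4.5673
Step 4: 1.169 × 1.575⁴ = 7.1934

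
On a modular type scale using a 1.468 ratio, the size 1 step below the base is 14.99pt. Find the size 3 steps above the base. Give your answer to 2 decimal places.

14.99 × 1.468⁴ = 14.99 × 4.64413 ≈ 69.615

69.62pt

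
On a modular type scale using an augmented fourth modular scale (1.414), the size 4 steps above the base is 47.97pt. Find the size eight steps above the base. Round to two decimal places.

191.76pt

The gap is 8 − (4) = 4 steps, so the factor is 1.414^4.
47.97 × 1.414⁴ = 47.97 × 3.99758 ≈ 191.764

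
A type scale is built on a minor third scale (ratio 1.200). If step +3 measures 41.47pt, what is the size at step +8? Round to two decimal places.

103.19pt

The gap is 8 − (3) = 5 steps, so the factor is 1.200^5.
41.47 × 1.200⁵ = 41.47 × 2.48832 ≈ 103.191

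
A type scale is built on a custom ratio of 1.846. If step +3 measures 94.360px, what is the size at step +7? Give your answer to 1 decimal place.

The gap is 7 − (3) = 4 steps, so the factor is 1.846^4.
94.360 × 1.846⁴ = 94.360 × 11.61253 ≈ 1095.758

1095.8px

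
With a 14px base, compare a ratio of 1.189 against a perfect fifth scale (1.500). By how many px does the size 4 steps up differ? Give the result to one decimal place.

42.9px

At 1.189: 14.0 × 1.189⁴ = 27.980px
Perfect fifth: 14.0 × 1.500⁴ = 70.875px
Difference: 70.875 − 27.980 = 42.895px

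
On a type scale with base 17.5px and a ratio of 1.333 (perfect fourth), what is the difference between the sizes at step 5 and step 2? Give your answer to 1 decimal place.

Step 2: 17.5 × 1.333² = 31.096px
Step 5: 17.5 × 1.333⁵ = 73.653px
Difference: 73.653 − 31.096 = 42.557px

42.6px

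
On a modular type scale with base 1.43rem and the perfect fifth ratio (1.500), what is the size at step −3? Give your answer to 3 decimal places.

Each step on a modular scale multiplies by the ratio, so the size n steps from the base is base × ratioⁿ.
1.43 ÷ 1.500³ = 1.43 ÷ 3.37500 ≈ 0.424

0.424rem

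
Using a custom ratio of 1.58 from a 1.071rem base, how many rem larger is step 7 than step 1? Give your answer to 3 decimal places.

24.634rem

Step 1: 1.071 × 1.58 = 1.69218rem
Step 7: 1.071 × 1.58⁷ = 26.32625rem
Difference: 26.32625 − 1.69218 = 24.63407rem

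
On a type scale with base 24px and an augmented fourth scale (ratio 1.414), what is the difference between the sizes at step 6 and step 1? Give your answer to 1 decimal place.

157.9px

Step 1: 24.0 × 1.414 = 33.936px
Step 6: 24.0 × 1.414⁶ = 191.826px
Difference: 191.826 − 33.936 = 157.890px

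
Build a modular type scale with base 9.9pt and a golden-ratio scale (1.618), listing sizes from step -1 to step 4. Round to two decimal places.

6.12pt, 9.90pt, 16.02pt, 25.92pt, 41.93pt, 67.85pt

Step -1: 9.9 ÷ 1.618 = 6.12
Step 0: 9.9pt
Step 1: 9.9 × 1.618 = 16.02
Step 2: 9.9 × 1.618² = 25.92
Step 3: 9.9 × 1.618³ = 41.93
Step 4: 9.9 × 1.618⁴ = 67.85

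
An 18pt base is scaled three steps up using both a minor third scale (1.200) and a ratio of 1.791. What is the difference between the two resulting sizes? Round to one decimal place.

72.3pt

Minor third: 18.0 × 1.200³ = 31.104pt
At 1.791: 18.0 × 1.791³ = 103.409pt
Difference: 103.409 − 31.104 = 72.305pt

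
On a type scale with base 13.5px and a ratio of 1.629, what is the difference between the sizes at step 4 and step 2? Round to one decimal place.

59.2px

Step 2: 13.5 × 1.629² = 35.824px
Step 4: 13.5 × 1.629⁴ = 95.064px
Difference: 95.064 − 35.824 = 59.240px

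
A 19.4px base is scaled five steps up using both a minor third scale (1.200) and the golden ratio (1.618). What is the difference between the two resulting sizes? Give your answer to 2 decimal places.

166.85px

Minor third: 19.4 × 1.200⁵ = 48.2734px
Golden ratio: 19.4 × 1.618⁵ = 215.1267px
Difference: 215.1267 − 48.2734 = 166.8533px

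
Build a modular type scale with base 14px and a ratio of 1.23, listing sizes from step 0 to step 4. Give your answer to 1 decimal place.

14.0px, 17.2px, 21.2px, 26.1px, 32.0px

Step 0: 14px
Step 1: 14.0 × 1.23 = 17.2
Step 2: 14.0 × 1.23² = 21.2
Step 3: 14.0 × 1.23³ = 26.1
Step 4: 14.0 × 1.23⁴ = 32.0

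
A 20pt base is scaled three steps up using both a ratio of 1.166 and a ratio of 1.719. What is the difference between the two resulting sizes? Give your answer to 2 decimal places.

At 1.166: 20.0 × 1.166³ = 31.7048pt
At 1.719: 20.0 × 1.719³ = 101.5916pt
Difference: 101.5916 − 31.7048 = 69.8868pt

69.89pt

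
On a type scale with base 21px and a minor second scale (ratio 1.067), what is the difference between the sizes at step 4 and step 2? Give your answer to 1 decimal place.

3.3px

Step 2: 21.0 × 1.067² = 23.908px
Step 4: 21.0 × 1.067⁴ = 27.219px
Difference: 27.219 − 23.908 = 3.311px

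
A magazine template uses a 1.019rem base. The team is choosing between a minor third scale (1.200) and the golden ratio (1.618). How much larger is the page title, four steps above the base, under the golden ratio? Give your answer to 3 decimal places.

Minor third: 1.019 × 1.200⁴ = 2.11300rem
Golden ratio: 1.019 × 1.618⁴ = 6.98374rem
Difference: 6.98374 − 2.11300 = 4.87074rem

4.871rem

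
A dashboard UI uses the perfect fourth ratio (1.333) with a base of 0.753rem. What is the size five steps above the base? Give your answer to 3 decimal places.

A modular type scale is a geometric sequence: sizeₙ = base × rⁿ.
0.753 × 1.333⁵ = 0.753 × 4.20873 ≈ 3.169

3.169rem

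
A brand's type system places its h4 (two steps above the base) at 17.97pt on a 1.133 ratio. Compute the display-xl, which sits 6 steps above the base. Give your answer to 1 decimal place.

29.6pt

The gap is 6 − (2) = 4 steps, so the factor is 1.133^4.
17.97 × 1.133⁴ = 17.97 × 1.64786 ≈ 29.612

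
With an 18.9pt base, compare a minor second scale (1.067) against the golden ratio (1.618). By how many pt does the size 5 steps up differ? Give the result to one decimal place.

Minor second: 18.9 × 1.067⁵ = 26.139pt
Golden ratio: 18.9 × 1.618⁵ = 209.582pt
Difference: 209.582 − 26.139 = 183.443pt

183.4pt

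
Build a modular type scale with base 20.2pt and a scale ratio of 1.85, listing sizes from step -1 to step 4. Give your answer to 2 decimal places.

Step -1: 20.2 ÷ 1.85 = 10.92
Step 0: 20.2pt
Step 1: 20.2 × 1.85 = 37.37
Step 2: 20.2 × 1.85² = 69.13
Step 3: 20.2 × 1.85³ = 127.90
Step 4: 20.2 × 1.85⁴ = 236.61

10.92pt, 20.20pt, 37.37pt, 69.13pt, 127.90pt, 236.61pt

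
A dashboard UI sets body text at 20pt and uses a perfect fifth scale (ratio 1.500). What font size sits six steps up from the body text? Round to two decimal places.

227.81pt

A modular type scale is a geometric sequence: sizeₙ = base × rⁿ.
20.0 × 1.500⁶ = 20.0 × 11.39062 ≈ 227.81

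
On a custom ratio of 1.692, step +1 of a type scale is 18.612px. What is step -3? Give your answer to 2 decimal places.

2.27px

Moving from step +1 to step -3 is 4 steps down, so divide by r⁴.
18.612 ÷ 1.692⁴ = 18.612 ÷ 8.19599 ≈ 2.271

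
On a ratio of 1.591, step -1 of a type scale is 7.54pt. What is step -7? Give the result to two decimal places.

0.46pt

7.54 ÷ 1.591⁶ = 7.54 ÷ 16.21889 ≈ 0.465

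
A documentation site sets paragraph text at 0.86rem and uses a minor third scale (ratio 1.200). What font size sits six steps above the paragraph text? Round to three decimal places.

0.86 × 1.200⁶ = 0.86 × 2.98598 ≈ 2.568

2.568rem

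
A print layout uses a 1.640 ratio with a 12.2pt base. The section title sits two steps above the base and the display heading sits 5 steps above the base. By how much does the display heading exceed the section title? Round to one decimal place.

111.9pt

Step 2: 12.2 × 1.640² = 32.813pt
Step 5: 12.2 × 1.640⁵ = 144.737pt
Difference: 144.737 − 32.813 = 111.924pt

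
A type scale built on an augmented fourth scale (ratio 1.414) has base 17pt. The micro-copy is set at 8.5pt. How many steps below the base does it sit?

1.414ⁿ = 17 / 8.5 = 2.0000
n = ln(2.0000) / ln(1.414) = 0.6931 / 0.3464 ≈ 2.00

2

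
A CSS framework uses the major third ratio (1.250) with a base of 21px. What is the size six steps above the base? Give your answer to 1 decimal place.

80.1px

21.0 × 1.250⁶ = 21.0 × 3.81470 ≈ 80.11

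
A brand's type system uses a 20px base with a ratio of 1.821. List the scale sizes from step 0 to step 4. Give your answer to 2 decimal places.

Step 0: 20px
Step 1: 20.0 × 1.821 = 36.42
Step 2: 20.0 × 1.821² = 66.32
Step 3: 20.0 × 1.821³ = 120.77
Step 4: 20.0 × 1.821⁴ = 219.92

20.00px, 36.42px, 66.32px, 120.77px, 219.92px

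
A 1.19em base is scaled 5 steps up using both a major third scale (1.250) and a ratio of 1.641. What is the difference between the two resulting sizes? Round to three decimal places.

Major third: 1.19 × 1.250⁵ = 3.63159em
At 1.641: 1.19 × 1.641⁵ = 14.16087em
Difference: 14.16087 − 3.63159 = 10.52928em

10.529em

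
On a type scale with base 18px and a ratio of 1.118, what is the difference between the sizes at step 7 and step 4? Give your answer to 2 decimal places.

11.18px

Step 4: 18.0 × 1.118⁴ = 28.1216px
Step 7: 18.0 × 1.118⁷ = 39.2975px
Difference: 39.2975 − 28.1216 = 11.1759px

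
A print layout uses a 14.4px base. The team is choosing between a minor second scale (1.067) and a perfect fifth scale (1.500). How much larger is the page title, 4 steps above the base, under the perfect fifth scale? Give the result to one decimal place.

54.2px

Minor second: 14.4 × 1.067⁴ = 18.665px
Perfect fifth: 14.4 × 1.500⁴ = 72.900px
Difference: 72.900 − 18.665 = 54.235px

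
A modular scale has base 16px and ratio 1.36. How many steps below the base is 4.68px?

4

1.36ⁿ = 16 / 4.68 = 3.4188
n = ln(3.4188) / ln(1.36) = 1.2293 / 0.3075 ≈ 4.00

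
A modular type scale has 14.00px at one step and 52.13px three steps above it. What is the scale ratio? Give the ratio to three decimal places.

r³ = 52.13 / 14.00, so r = (52.13/14.00)^(1/3).
r = 3.7236^(1/3) ≈ 1.5500

1.550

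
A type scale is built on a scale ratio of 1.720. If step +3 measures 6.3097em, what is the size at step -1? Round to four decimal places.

0.7209em

The gap is -1 − (3) = -4 steps, so the factor is 1.720^-4.
6.3097 ÷ 1.720⁴ = 6.3097 ÷ 8.75213 ≈ 0.7209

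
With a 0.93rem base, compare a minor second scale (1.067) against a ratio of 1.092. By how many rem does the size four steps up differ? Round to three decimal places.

Minor second: 0.93 × 1.067⁴ = 1.20543rem
At 1.092: 0.93 × 1.092⁴ = 1.32243rem
Difference: 1.32243 − 1.20543 = 0.11700rem

0.117rem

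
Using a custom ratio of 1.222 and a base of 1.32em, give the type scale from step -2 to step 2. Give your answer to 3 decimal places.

Step -2: 1.32 ÷ 1.222² = 0.884
Step -1: 1.32 ÷ 1.222 = 1.080
Step 0: 1.32em
Step 1: 1.32 × 1.222 = 1.613
Step 2: 1.32 × 1.222² = 1.971

0.884em, 1.080em, 1.320em, 1.613em, 1.971em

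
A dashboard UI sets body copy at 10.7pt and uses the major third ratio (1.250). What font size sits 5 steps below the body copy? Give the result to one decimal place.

Every step multiplies by the scale ratio.
10.7 ÷ 1.250⁵ = 10.7 ÷ 3.05176 ≈ 3.51

3.5pt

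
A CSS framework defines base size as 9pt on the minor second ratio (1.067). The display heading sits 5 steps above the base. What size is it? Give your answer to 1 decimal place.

12.4pt

9.0 × 1.067⁵ = 9.0 × 1.38300 ≈ 12.45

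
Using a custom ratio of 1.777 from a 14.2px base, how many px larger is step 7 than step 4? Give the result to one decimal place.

652.9px

Step 4: 14.2 × 1.777⁴ = 141.592px
Step 7: 14.2 × 1.777⁷ = 794.512px
Difference: 794.512 − 141.592 = 652.920px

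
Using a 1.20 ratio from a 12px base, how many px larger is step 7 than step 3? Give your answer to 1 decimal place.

22.3px

Step 3: 12.0 × 1.20³ = 20.736px
Step 7: 12.0 × 1.20⁷ = 42.998px
Difference: 42.998 − 20.736 = 22.262px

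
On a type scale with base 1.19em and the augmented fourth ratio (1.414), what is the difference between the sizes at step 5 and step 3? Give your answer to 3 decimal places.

Step 3: 1.19 × 1.414³ = 3.36430em
Step 5: 1.19 × 1.414⁵ = 6.72658em
Difference: 6.72658 − 3.36430 = 3.36228em

3.362em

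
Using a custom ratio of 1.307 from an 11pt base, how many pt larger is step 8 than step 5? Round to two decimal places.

51.72pt

Step 5: 11.0 × 1.307⁵ = 41.9537pt
Step 8: 11.0 × 1.307⁸ = 93.6693pt
Difference: 93.6693 − 41.9537 = 51.7156pt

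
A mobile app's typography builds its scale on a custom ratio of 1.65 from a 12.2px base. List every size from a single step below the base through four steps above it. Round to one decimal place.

Step -1: 12.2 ÷ 1.65 = 7.4
Step 0: 12.2px
Step 1: 12.2 × 1.65 = 20.1
Step 2: 12.2 × 1.65² = 33.2
Step 3: 12.2 × 1.65³ = 54.8
Step 4: 12.2 × 1.65⁴ = 90.4

7.4px, 12.2px, 20.1px, 33.2px, 54.8px, 90.4px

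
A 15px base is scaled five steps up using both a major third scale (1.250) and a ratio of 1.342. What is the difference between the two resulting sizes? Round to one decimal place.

Major third: 15.0 × 1.250⁵ = 45.776px
At 1.342: 15.0 × 1.342⁵ = 65.291px
Difference: 65.291 − 45.776 = 19.515px

19.5px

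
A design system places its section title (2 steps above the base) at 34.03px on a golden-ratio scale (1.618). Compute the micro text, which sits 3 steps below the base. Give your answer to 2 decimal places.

34.03 ÷ 1.618⁵ = 34.03 ÷ 11.08901 ≈ 3.069

3.07px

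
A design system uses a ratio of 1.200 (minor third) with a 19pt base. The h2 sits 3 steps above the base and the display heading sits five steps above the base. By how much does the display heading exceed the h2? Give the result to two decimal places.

Step 3: 19.0 × 1.200³ = 32.8320pt
Step 5: 19.0 × 1.200⁵ = 47.2781pt
Difference: 47.2781 − 32.8320 = 14.4461pt

14.45pt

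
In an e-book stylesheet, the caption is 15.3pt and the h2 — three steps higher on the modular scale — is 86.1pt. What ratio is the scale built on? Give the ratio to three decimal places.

r³ = 86.1 / 15.3, so r = (86.1/15.3)^(1/3).
r = 5.6275^(1/3) ≈ 1.7787

1.779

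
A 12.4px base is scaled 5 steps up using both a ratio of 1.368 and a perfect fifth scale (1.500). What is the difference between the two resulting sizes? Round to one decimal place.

34.8px

At 1.368: 12.4 × 1.368⁵ = 59.409px
Perfect fifth: 12.4 × 1.500⁵ = 94.163px
Difference: 94.163 − 59.409 = 34.754px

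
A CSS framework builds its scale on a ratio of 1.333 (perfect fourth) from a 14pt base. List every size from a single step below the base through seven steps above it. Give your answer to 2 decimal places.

Step -1: 14.0 ÷ 1.333 = 10.50
Step 0: 14pt
Step 1: 14.0 × 1.333 = 18.66
Step 2: 14.0 × 1.333² = 24.88
Step 3: 14.0 × 1.333³ = 33.16
Step 4: 14.0 × 1.333⁴ = 44.20
Step 5: 14.0 × 1.333⁵ = 58.92
Step 6: 14.0 × 1.333⁶ = 78.54
Step 7: 14.0 × 1.333⁷ = 104.70

10.50pt, 14.00pt, 18.66pt, 24.88pt, 33.16pt, 44.20pt, 58.92pt, 78.54pt, 104.70pt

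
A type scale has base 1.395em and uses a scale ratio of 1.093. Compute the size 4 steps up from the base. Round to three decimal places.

Each step on a modular scale multiplies by the ratio, so the size n steps from the base is base × ratioⁿ.
1.395 × 1.093⁴ = 1.395 × 1.42719 ≈ 1.991

1.991em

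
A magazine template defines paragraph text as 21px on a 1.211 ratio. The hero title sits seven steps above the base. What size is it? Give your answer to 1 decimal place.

80.2px

21.0 × 1.211⁷ = 21.0 × 3.81952 ≈ 80.21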